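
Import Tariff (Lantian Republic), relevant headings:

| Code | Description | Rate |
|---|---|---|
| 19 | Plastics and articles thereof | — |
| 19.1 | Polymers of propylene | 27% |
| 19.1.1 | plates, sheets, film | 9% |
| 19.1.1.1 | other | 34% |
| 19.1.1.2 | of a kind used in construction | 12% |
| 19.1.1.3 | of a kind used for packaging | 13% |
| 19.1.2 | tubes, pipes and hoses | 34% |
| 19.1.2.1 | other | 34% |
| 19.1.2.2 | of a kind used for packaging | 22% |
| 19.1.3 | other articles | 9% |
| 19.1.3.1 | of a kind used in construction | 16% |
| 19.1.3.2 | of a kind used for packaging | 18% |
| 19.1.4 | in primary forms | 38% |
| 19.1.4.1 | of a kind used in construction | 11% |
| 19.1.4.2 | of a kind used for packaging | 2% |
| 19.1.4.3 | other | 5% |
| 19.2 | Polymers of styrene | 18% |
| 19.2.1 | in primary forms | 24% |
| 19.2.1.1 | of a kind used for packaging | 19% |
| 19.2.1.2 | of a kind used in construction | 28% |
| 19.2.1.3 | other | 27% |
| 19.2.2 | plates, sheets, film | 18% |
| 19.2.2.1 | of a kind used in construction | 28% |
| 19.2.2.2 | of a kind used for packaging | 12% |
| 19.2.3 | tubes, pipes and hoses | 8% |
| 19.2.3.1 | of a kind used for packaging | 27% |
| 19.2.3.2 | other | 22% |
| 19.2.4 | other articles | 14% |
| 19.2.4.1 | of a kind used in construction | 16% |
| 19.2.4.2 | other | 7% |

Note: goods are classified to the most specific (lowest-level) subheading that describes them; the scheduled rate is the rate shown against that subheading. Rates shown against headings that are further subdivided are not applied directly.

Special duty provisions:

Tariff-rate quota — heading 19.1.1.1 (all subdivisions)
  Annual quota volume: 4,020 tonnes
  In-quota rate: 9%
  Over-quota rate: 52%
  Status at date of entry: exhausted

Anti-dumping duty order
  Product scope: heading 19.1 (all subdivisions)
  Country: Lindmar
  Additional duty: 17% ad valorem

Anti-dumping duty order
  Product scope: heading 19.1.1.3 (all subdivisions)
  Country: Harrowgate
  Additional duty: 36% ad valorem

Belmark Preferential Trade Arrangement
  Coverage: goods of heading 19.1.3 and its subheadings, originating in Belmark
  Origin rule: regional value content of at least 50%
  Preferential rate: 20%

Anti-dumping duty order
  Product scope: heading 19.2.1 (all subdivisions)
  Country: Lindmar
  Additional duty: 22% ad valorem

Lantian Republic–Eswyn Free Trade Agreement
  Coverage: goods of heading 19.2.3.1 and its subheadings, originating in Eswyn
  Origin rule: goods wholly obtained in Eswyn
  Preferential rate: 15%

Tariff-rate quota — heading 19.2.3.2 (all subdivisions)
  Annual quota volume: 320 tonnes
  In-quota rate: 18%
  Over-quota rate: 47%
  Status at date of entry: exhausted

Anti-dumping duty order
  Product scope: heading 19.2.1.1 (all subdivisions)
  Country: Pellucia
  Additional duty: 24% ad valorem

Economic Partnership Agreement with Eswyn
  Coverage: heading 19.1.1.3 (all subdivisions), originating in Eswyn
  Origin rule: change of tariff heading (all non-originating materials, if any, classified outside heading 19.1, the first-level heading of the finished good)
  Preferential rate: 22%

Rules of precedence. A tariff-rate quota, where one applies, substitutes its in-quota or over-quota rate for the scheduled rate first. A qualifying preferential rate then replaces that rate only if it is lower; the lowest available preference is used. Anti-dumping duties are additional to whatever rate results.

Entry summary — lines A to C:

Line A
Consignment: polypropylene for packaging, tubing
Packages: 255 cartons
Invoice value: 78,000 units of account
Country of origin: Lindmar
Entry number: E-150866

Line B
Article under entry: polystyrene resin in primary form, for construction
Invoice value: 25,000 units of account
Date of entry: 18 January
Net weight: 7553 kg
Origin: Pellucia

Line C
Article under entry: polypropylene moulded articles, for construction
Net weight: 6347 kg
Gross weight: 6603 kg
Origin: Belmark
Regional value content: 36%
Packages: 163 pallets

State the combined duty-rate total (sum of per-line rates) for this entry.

83%

Line A: polypropylene → 19.1; tubing → 19.1.2; for packaging → 19.1.2.2. Scheduled 22%. anti-dumping (Lindmar, 19.1): +17%; total 22% + 17% = 39%. → 39%.
Line B: polystyrene → 19.2; resin in primary form → 19.2.1; for construction → 19.2.1.2. Scheduled 28%. No special measure applies. → 28%.
Line C: polypropylene → 19.1; moulded articles → 19.1.3; for construction → 19.1.3.1. Scheduled 16%. Belmark agreement on 19.1.3: RVC < 50%. → 16%.
Sum: 39% + 28% + 16% = 83%.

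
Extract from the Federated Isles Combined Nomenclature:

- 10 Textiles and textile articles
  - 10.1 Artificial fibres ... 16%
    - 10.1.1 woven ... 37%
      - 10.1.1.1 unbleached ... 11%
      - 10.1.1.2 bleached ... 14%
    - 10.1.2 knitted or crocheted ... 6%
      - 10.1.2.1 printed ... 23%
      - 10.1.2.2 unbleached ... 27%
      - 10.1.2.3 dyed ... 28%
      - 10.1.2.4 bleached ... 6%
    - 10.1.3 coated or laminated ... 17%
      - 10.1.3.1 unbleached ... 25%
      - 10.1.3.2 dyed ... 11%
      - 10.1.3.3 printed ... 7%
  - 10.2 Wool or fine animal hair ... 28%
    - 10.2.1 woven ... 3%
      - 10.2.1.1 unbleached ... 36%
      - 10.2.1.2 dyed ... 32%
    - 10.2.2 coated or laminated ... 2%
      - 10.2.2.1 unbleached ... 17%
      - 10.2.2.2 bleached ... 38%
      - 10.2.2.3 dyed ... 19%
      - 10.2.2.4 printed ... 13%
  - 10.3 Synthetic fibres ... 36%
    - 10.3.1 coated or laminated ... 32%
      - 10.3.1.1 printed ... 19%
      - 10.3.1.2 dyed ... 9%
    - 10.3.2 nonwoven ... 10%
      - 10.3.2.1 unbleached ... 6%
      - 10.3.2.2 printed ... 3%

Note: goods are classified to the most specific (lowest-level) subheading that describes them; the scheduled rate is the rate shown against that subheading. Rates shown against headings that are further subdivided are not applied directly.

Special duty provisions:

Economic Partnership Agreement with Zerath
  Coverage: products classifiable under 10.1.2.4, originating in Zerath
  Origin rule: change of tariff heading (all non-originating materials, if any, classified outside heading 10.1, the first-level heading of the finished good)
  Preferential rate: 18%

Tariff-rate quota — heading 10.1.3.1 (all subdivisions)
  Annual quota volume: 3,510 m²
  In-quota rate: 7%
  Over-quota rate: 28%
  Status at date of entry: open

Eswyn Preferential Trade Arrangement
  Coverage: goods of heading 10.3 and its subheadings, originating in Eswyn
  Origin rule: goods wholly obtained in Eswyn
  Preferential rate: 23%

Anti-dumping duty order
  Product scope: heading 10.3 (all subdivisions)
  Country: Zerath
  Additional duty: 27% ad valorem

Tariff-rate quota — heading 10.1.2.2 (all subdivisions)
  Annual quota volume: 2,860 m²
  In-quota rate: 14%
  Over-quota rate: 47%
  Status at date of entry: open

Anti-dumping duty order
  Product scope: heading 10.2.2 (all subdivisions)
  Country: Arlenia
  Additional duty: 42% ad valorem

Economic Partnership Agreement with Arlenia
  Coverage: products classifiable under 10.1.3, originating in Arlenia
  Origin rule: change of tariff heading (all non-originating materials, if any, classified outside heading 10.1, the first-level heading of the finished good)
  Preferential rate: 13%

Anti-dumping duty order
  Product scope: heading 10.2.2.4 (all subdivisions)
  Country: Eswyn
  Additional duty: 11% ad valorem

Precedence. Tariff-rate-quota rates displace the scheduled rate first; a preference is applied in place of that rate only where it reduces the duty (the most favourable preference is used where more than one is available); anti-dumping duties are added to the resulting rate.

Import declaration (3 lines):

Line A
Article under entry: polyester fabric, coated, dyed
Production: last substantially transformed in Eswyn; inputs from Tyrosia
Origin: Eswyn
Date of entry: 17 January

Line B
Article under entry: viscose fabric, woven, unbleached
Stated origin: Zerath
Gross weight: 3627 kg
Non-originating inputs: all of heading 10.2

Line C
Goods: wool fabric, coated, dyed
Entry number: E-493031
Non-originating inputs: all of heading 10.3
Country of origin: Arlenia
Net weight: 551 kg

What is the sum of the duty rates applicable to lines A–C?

81%

Line A: polyester → 10.3; coated → 10.3.1; dyed → 10.3.1.2. Scheduled 9%. Eswyn agreement on 10.3: not wholly obtained. → 9%.
Line B: viscose → 10.1; woven → 10.1.1; unbleached → 10.1.1.1. Scheduled 11%. Zerath agreement on 10.1.2.4: 10.1.1.1 not covered. → 11%.
Line C: wool → 10.2; coated → 10.2.2; dyed → 10.2.2.3. Scheduled 19%. Arlenia agreement on 10.1.3: 10.2.2.3 not covered; anti-dumping (Arlenia, 10.2.2): +42%; total 19% + 42% = 61%. → 61%.
Sum: 9% + 11% + 61% = 81%.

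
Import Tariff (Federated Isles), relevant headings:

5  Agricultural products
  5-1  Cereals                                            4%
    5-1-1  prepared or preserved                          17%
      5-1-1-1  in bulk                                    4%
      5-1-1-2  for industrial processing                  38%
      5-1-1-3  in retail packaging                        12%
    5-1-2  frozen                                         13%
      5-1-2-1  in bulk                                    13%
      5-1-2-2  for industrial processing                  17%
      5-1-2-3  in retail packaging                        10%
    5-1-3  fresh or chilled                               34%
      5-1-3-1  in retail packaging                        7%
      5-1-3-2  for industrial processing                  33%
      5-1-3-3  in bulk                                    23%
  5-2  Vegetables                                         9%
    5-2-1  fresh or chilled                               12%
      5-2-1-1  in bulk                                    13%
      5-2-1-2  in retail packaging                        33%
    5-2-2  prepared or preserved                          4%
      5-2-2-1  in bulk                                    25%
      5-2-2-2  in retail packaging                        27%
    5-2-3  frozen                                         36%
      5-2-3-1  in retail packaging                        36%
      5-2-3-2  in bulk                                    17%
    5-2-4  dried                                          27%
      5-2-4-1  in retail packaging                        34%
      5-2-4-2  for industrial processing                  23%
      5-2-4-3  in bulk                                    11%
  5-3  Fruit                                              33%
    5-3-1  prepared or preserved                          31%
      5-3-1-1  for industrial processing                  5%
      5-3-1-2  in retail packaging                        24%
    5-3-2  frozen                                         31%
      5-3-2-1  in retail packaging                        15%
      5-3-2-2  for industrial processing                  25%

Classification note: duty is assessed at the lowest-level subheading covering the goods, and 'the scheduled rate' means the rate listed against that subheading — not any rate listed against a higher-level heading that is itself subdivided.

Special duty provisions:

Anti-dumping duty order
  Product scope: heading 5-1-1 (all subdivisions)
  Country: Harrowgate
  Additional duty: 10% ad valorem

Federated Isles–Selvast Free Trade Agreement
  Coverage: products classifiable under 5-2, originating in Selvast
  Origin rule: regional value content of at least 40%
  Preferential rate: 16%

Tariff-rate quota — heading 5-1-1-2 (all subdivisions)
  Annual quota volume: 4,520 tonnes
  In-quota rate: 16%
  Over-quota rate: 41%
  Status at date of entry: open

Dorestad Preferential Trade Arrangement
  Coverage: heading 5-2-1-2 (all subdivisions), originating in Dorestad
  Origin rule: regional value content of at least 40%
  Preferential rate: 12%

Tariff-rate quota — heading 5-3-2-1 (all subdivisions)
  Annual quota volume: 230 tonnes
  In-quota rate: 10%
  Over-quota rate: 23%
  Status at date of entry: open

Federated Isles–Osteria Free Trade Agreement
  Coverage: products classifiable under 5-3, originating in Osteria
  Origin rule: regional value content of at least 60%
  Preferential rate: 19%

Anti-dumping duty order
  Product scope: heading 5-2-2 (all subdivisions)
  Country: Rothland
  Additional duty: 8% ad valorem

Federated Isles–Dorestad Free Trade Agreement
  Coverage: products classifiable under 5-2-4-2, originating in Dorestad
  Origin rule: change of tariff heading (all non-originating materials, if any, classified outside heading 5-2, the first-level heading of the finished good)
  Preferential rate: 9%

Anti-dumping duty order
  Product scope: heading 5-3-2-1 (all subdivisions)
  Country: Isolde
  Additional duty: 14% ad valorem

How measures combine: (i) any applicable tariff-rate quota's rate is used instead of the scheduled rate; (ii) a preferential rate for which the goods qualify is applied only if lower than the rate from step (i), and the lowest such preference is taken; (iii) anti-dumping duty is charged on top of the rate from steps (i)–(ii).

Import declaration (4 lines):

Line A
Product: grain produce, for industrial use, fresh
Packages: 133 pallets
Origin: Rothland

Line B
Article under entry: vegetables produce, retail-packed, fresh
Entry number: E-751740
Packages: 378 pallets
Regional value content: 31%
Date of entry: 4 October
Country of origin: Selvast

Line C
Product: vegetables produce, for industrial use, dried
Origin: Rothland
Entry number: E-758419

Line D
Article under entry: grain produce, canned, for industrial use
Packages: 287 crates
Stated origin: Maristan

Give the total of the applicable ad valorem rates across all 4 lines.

Line A: grain → 5-1; fresh → 5-1-3; for industrial use → 5-1-3-2. Scheduled 33%. No special measure applies. → 33%.
Line B: vegetables → 5-2; fresh → 5-2-1; retail-packed → 5-2-1-2. Scheduled 33%. Selvast agreement on 5-2: RVC < 40%. → 33%.
Line C: vegetables → 5-2; dried → 5-2-4; for industrial use → 5-2-4-2. Scheduled 23%. No special measure applies. → 23%.
Line D: grain → 5-1; canned → 5-1-1; for industrial use → 5-1-1-2. Scheduled 38%. quota on 5-1-1-2 open → in-quota 16%. → 16%.
Sum: 33% + 33% + 23% + 16% = 105%.

105%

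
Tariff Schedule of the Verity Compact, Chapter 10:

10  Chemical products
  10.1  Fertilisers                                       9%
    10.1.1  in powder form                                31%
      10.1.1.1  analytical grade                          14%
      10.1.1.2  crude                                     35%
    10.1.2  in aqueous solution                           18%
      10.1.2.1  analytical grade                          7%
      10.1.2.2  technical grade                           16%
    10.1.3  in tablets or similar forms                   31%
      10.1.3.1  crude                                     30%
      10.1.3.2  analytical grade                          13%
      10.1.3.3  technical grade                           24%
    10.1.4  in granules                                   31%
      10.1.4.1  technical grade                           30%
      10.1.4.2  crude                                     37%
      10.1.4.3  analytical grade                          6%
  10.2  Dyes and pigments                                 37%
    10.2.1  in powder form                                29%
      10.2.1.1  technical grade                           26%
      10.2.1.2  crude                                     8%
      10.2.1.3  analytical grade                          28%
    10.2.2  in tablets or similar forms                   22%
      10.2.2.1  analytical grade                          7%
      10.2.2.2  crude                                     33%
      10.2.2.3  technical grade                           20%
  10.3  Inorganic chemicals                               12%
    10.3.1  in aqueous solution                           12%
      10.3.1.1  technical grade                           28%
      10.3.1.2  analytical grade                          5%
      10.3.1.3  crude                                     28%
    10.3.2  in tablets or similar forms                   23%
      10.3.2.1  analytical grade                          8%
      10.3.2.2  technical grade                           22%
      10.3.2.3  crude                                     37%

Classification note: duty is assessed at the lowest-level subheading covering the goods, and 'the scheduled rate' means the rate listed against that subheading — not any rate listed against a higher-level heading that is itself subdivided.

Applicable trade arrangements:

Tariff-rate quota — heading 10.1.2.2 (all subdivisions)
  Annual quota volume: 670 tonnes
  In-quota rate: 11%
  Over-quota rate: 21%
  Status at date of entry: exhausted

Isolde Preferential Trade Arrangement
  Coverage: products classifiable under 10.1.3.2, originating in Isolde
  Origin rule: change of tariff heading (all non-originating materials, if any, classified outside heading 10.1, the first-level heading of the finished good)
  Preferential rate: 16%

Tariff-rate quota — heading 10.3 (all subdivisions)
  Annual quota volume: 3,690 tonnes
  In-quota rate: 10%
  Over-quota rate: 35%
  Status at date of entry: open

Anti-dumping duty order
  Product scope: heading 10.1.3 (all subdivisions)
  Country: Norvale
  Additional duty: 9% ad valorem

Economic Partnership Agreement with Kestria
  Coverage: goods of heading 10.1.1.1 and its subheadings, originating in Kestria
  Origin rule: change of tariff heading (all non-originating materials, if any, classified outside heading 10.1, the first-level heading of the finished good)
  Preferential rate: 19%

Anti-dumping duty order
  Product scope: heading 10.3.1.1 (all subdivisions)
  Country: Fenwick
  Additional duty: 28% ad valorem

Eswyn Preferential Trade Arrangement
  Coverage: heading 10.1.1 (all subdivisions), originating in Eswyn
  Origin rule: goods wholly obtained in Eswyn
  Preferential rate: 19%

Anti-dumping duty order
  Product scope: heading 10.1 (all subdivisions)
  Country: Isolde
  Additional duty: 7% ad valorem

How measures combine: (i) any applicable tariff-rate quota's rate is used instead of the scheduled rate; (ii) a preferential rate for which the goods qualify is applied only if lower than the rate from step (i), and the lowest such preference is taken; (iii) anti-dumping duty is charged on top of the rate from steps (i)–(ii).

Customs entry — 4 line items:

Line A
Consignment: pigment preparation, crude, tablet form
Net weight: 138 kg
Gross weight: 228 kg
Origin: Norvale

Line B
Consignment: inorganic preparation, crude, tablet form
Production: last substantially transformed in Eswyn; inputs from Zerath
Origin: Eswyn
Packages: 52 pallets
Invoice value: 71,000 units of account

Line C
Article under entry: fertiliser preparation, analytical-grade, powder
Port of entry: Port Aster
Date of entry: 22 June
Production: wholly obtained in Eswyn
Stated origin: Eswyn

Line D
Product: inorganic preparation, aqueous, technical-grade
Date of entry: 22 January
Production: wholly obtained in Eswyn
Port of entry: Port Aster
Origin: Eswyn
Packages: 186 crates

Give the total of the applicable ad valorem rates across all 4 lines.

67%

Line A: pigment → 10.2; tablet form → 10.2.2; crude → 10.2.2.2. Scheduled 33%. No special measure applies. → 33%.
Line B: inorganic → 10.3; tablet form → 10.3.2; crude → 10.3.2.3. Scheduled 37%. quota on 10.3 open → in-quota 10%; Eswyn agreement on 10.1.1: 10.3.2.3 not covered. → 10%.
Line C: fertiliser → 10.1; powder → 10.1.1; analytical-grade → 10.1.1.1. Scheduled 14%. Eswyn agreement on 10.1.1: wholly obtained → 19% available; preference 19% not lower than 14% → no reduction. → 14%.
Line D: inorganic → 10.3; aqueous → 10.3.1; technical-grade → 10.3.1.1. Scheduled 28%. quota on 10.3 open → in-quota 10%; Eswyn agreement on 10.1.1: 10.3.1.1 not covered. → 10%.
Sum: 33% + 10% + 14% + 10% = 67%.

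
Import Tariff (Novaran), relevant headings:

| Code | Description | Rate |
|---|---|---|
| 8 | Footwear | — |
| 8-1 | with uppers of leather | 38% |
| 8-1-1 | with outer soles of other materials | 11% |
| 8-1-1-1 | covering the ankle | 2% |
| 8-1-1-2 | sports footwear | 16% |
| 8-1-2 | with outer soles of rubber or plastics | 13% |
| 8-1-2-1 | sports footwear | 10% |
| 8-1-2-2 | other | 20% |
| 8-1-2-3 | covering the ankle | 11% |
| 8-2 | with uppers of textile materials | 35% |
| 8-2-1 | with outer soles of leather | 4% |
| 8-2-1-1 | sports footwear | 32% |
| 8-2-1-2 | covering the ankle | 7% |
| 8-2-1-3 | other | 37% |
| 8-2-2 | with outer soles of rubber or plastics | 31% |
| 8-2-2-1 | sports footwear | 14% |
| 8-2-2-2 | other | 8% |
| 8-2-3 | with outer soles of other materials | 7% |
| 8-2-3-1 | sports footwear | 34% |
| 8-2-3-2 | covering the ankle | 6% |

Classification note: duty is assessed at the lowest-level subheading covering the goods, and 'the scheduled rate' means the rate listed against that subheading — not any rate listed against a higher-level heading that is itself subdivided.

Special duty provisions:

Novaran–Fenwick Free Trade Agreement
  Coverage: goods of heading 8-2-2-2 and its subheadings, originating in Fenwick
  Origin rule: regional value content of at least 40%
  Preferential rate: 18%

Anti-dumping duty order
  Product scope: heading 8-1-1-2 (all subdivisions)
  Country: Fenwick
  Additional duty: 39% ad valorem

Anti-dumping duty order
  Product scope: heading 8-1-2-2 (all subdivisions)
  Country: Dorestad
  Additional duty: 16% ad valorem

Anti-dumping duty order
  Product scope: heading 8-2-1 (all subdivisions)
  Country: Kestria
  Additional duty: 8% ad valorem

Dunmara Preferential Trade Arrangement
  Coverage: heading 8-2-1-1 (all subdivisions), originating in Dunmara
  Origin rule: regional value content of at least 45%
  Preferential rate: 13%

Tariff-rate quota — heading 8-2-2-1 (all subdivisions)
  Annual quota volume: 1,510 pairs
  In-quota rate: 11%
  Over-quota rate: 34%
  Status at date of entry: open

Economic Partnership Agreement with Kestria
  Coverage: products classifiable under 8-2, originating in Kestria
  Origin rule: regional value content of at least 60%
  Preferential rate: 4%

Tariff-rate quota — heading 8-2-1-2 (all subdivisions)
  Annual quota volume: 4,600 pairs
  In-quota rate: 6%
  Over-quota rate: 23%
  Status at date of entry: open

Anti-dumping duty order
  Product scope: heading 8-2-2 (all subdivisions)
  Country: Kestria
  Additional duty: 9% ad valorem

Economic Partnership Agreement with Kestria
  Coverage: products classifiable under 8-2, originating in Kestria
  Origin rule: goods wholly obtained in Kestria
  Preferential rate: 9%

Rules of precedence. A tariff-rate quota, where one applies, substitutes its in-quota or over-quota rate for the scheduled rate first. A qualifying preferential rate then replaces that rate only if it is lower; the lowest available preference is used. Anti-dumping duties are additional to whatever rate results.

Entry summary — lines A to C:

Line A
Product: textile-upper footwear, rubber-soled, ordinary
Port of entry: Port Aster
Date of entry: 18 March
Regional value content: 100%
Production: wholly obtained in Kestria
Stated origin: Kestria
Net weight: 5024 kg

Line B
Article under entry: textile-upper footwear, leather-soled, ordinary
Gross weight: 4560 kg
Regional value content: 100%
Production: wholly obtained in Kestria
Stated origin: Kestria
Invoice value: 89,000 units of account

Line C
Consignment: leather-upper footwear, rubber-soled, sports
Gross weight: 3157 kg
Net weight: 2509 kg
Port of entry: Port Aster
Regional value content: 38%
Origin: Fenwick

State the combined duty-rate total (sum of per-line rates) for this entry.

35%

Line A: textile-upper → 8-2; rubber-soled → 8-2-2; ordinary → 8-2-2-2. Scheduled 8%. Kestria agreement on 8-2: RVC ≥ 60% → 4% available; Kestria agreement on 8-2: wholly obtained → 9% available; preferential 4%; anti-dumping (Kestria, 8-2-2): +9%; total 4% + 9% = 13%. → 13%.
Line B: textile-upper → 8-2; leather-soled → 8-2-1; ordinary → 8-2-1-3. Scheduled 37%. Kestria agreement on 8-2: RVC ≥ 60% → 4% available; Kestria agreement on 8-2: wholly obtained → 9% available; preferential 4%; anti-dumping (Kestria, 8-2-1): +8%; total 4% + 8% = 12%. → 12%.
Line C: leather-upper → 8-1; rubber-soled → 8-1-2; sports → 8-1-2-1. Scheduled 10%. Fenwick agreement on 8-2-2-2: 8-1-2-1 not covered. → 10%.
Sum: 13% + 12% + 10% = 35%.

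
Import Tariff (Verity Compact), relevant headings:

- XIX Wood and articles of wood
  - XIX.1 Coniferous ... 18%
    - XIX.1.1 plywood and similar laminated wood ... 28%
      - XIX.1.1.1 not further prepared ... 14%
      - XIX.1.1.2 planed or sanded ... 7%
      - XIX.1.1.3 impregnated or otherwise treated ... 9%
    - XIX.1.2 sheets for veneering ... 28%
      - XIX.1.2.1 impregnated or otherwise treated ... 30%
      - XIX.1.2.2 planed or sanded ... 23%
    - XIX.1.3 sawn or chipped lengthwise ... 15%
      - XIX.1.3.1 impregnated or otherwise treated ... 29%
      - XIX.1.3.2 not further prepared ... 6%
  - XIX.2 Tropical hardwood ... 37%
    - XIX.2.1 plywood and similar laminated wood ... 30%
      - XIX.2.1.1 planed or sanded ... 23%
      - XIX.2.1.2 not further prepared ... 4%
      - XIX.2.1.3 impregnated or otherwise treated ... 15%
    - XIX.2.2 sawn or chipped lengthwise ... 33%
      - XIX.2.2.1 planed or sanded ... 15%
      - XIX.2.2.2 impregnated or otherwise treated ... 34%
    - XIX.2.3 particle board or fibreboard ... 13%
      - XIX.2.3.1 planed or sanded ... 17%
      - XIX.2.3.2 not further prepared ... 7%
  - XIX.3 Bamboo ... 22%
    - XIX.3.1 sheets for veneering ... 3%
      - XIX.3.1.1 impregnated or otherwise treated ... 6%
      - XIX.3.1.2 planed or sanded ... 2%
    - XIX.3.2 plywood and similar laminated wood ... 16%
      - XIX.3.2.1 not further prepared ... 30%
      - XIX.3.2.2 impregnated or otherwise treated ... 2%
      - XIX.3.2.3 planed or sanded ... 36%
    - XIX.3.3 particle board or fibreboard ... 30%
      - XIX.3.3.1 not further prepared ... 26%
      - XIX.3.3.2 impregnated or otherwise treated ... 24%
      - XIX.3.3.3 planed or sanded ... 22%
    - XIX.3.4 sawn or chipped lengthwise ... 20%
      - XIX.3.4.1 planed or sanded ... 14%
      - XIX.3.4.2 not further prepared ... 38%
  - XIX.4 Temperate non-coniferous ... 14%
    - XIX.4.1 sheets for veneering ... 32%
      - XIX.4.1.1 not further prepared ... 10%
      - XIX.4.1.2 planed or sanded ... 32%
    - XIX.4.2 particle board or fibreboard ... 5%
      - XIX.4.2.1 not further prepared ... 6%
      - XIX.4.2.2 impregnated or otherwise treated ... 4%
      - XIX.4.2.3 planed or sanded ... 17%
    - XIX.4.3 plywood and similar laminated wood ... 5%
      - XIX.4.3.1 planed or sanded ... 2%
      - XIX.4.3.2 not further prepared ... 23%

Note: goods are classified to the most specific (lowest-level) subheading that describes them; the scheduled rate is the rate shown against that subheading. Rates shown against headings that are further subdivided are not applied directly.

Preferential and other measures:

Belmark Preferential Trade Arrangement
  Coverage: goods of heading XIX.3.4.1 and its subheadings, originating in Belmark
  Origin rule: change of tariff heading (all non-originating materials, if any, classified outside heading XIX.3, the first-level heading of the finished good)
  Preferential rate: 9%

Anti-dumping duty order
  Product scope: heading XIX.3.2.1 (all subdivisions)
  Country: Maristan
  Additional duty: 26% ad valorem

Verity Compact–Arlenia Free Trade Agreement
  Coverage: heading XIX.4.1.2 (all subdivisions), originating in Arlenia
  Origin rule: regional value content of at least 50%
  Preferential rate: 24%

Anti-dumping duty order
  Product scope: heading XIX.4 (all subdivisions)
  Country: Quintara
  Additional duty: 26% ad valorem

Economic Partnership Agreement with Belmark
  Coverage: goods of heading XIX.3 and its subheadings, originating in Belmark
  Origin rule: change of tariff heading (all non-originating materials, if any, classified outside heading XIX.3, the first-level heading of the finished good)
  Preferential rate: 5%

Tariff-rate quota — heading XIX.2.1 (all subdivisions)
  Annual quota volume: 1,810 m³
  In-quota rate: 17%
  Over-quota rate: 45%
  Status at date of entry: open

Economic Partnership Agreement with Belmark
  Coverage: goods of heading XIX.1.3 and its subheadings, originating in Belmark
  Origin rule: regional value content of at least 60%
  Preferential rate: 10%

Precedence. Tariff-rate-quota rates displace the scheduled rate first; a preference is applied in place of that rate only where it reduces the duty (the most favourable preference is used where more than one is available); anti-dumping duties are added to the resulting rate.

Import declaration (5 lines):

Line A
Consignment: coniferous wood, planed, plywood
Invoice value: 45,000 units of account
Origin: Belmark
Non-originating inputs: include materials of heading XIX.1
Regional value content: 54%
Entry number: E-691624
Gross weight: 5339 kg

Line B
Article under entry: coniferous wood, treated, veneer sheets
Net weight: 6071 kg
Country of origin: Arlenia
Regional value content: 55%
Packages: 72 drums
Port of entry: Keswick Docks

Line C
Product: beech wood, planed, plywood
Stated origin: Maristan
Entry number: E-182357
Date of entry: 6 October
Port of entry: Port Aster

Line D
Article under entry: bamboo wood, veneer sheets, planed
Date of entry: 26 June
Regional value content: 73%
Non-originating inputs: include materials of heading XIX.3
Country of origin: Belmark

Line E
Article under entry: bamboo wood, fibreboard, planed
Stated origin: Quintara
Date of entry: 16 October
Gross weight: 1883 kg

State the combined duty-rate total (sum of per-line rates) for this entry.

Line A: coniferous → XIX.1; plywood → XIX.1.1; planed → XIX.1.1.2. Scheduled 7%. Belmark agreement on XIX.3.4.1: XIX.1.1.2 not covered; Belmark agreement on XIX.3: XIX.1.1.2 not covered; Belmark agreement on XIX.1.3: XIX.1.1.2 not covered. → 7%.
Line B: coniferous → XIX.1; veneer sheets → XIX.1.2; treated → XIX.1.2.1. Scheduled 30%. Arlenia agreement on XIX.4.1.2: XIX.1.2.1 not covered. → 30%.
Line C: beech → XIX.4; plywood → XIX.4.3; planed → XIX.4.3.1. Scheduled 2%. No special measure applies. → 2%.
Line D: bamboo → XIX.3; veneer sheets → XIX.3.1; planed → XIX.3.1.2. Scheduled 2%. Belmark agreement on XIX.3.4.1: XIX.3.1.2 not covered; Belmark agreement on XIX.3: CTH not met; Belmark agreement on XIX.1.3: XIX.3.1.2 not covered. → 2%.
Line E: bamboo → XIX.3; fibreboard → XIX.3.3; planed → XIX.3.3.3. Scheduled 22%. No special measure applies. → 22%.
Sum: 7% + 30% + 2% + 2% + 22% = 63%.

63%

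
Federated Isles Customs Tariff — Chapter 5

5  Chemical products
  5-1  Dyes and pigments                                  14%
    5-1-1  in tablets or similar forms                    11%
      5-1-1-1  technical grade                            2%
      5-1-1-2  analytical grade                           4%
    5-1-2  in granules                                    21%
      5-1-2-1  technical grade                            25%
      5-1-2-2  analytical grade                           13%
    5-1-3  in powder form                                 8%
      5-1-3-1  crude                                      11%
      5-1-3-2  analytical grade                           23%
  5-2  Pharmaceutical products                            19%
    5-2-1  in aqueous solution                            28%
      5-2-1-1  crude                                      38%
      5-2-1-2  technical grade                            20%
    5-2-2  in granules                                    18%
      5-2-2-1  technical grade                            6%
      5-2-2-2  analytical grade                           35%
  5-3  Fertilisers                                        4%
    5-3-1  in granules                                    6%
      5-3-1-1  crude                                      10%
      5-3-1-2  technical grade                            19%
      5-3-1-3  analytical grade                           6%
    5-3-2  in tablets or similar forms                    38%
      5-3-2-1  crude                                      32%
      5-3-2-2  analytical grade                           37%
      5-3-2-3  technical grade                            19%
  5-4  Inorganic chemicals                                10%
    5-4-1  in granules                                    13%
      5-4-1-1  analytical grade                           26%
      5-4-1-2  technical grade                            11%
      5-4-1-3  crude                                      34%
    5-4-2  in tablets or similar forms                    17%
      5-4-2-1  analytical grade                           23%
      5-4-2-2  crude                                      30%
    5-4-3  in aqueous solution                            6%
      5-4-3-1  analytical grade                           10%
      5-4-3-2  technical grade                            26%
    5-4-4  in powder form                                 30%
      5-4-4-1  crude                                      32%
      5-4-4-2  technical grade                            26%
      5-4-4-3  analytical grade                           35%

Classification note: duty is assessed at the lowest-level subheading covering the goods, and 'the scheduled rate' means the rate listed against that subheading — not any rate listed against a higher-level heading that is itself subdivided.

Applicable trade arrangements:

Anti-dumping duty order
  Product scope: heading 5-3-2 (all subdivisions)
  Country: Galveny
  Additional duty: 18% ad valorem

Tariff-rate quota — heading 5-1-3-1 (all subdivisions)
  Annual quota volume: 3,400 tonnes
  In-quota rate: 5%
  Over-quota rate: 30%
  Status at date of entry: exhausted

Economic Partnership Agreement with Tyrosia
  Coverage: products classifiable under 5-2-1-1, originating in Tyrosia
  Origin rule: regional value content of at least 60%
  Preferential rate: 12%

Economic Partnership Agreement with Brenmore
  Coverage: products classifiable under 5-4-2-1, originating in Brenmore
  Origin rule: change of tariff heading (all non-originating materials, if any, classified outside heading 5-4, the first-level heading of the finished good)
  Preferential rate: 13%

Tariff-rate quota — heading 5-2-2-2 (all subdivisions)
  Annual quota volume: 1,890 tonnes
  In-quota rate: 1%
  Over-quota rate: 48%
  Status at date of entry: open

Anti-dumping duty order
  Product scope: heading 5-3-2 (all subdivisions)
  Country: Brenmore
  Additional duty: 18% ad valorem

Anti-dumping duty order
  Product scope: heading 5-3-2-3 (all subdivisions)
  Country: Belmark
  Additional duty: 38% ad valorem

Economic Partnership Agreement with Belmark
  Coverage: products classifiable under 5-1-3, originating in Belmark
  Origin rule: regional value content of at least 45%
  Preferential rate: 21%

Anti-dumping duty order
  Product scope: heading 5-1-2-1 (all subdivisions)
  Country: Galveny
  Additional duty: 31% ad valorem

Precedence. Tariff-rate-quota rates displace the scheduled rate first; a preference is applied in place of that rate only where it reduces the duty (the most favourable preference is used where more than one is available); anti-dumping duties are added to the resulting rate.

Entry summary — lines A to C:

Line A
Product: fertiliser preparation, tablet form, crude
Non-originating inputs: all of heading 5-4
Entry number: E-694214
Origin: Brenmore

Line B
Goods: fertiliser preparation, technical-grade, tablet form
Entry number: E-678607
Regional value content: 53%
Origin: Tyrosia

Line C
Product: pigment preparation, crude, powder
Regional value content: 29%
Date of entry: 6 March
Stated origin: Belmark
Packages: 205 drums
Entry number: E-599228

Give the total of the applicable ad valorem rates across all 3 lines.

99%

Line A: fertiliser → 5-3; tablet form → 5-3-2; crude → 5-3-2-1. Scheduled 32%. Brenmore agreement on 5-4-2-1: 5-3-2-1 not covered; anti-dumping (Brenmore, 5-3-2): +18%; total 32% + 18% = 50%. → 50%.
Line B: fertiliser → 5-3; tablet form → 5-3-2; technical-grade → 5-3-2-3. Scheduled 19%. Tyrosia agreement on 5-2-1-1: 5-3-2-3 not covered. → 19%.
Line C: pigment → 5-1; powder → 5-1-3; crude → 5-1-3-1. Scheduled 11%. quota on 5-1-3-1 exhausted → over-quota 30%; Belmark agreement on 5-1-3: RVC < 45%. → 30%.
Sum: 50% + 19% + 30% = 99%.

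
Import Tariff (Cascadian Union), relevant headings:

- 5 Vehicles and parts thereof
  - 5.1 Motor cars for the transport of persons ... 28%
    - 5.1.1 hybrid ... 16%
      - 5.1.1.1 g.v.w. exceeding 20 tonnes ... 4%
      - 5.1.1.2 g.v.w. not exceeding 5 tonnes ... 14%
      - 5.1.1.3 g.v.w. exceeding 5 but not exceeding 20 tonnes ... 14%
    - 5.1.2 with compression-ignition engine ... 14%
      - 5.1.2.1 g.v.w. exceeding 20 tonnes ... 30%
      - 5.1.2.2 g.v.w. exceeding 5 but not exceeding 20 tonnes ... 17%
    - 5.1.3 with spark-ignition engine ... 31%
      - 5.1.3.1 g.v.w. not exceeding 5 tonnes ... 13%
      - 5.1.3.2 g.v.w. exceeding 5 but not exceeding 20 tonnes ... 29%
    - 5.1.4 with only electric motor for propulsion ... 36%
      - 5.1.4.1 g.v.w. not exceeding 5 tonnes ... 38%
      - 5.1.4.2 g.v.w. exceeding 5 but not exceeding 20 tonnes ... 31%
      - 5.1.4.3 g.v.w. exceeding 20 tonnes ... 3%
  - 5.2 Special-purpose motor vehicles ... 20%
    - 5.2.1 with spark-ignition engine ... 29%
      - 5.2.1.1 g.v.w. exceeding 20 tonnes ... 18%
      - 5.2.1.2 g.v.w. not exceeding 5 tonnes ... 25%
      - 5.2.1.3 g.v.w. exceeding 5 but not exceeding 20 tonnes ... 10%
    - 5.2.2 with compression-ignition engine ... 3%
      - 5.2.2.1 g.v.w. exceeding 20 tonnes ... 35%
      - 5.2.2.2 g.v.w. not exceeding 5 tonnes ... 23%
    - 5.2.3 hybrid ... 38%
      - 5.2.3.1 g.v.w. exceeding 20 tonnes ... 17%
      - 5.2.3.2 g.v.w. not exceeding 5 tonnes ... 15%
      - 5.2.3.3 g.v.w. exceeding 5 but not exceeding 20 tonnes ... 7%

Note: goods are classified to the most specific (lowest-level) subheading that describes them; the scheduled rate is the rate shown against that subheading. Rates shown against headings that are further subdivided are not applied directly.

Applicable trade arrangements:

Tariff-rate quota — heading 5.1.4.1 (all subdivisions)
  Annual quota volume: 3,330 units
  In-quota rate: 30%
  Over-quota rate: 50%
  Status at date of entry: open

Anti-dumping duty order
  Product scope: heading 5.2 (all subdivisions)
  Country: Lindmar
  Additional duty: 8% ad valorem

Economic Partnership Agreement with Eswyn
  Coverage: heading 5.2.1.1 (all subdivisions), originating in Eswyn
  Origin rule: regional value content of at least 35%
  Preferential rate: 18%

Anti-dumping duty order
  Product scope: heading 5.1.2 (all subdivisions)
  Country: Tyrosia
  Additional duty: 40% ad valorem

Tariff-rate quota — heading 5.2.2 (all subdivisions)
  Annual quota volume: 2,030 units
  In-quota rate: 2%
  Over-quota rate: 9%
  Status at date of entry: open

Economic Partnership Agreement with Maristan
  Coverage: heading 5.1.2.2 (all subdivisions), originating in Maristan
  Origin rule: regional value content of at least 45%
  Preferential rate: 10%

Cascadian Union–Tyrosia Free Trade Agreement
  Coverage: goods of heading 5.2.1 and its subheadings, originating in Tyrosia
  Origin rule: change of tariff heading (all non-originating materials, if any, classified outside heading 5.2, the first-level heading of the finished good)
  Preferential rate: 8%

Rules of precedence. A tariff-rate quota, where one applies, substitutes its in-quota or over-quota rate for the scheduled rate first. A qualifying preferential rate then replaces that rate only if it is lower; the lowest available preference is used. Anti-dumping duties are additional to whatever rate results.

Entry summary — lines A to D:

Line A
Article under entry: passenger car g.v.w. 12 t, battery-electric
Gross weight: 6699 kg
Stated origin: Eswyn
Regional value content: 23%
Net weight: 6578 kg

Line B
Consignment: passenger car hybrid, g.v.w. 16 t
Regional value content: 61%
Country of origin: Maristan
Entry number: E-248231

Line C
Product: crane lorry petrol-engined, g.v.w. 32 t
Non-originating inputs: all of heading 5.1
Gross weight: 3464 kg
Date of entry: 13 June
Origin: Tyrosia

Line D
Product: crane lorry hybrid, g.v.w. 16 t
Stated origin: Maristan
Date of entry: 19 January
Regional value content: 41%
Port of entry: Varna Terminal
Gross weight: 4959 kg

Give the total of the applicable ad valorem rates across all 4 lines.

Line A: passenger car → 5.1; battery-electric → 5.1.4; g.v.w. 12 t → 5.1.4.2. Scheduled 31%. Eswyn agreement on 5.2.1.1: 5.1.4.2 not covered. → 31%.
Line B: passenger car → 5.1; hybrid → 5.1.1; g.v.w. 16 t → 5.1.1.3. Scheduled 14%. Maristan agreement on 5.1.2.2: 5.1.1.3 not covered. → 14%.
Line C: crane lorry → 5.2; petrol-engined → 5.2.1; g.v.w. 32 t → 5.2.1.1. Scheduled 18%. Tyrosia agreement on 5.2.1: CTH met → 8% available; preferential 8%. → 8%.
Line D: crane lorry → 5.2; hybrid → 5.2.3; g.v.w. 16 t → 5.2.3.3. Scheduled 7%. Maristan agreement on 5.1.2.2: 5.2.3.3 not covered. → 7%.
Sum: 31% + 14% + 8% + 7% = 60%.

60%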